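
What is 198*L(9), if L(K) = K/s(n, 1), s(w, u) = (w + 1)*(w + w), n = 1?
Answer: 891/2 ≈ 445.50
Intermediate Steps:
s(w, u) = 2*w*(1 + w) (s(w, u) = (1 + w)*(2*w) = 2*w*(1 + w))
L(K) = K/4 (L(K) = K/((2*1*(1 + 1))) = K/((2*1*2)) = K/4)
198*L(9) = 198*((1/4)*9) = 198*(9/4) = 891/2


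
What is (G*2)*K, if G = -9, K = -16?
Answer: 288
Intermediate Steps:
(G*2)*K = -9*2*(-16) = -18*(-16) = 288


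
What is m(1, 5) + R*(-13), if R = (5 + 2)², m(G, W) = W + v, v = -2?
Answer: -634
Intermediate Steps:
m(G, W) = -2 + W (m(G, W) = W - 2 = -2 + W)
R = 49 (R = 7² = 49)
m(1, 5) + R*(-13) = (-2 + 5) + 49*(-13) = 3 - 637 = -634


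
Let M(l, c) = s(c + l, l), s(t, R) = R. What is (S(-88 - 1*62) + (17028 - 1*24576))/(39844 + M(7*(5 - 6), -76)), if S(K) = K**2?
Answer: 712/1897 ≈ 0.37533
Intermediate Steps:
M(l, c) = l
(S(-88 - 1*62) + (17028 - 1*24576))/(39844 + M(7*(5 - 6), -76)) = ((-88 - 1*62)**2 + (17028 - 1*24576))/(39844 + 7*(5 - 6)) = ((-88 - 62)**2 + (17028 - 24576))/(39844 + 7*(-1)) = ((-150)**2 - 7548)/(39844 - 7) = (22500 - 7548)/39837 = 14952*(1/39837) = 712/1897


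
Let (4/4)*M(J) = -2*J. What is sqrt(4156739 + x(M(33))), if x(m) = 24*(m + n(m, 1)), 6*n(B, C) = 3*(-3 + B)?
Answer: sqrt(4154327) ≈ 2038.2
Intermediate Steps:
n(B, C) = -3/2 + B/2 (n(B, C) = (3*(-3 + B))/6 = (-9 + 3*B)/6 = -3/2 + B/2)
M(J) = -2*J
x(m) = -36 + 36*m (x(m) = 24*(m + (-3/2 + m/2)) = 24*(-3/2 + 3*m/2) = -36 + 36*m)
sqrt(4156739 + x(M(33))) = sqrt(4156739 + (-36 + 36*(-2*33))) = sqrt(4156739 + (-36 + 36*(-66))) = sqrt(4156739 + (-36 - 2376)) = sqrt(4156739 - 2412) = sqrt(4154327)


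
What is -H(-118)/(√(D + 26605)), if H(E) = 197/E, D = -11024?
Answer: 197*√15581/1838558 ≈ 0.013375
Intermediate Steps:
-H(-118)/(√(D + 26605)) = -197/(-118)/(√(-11024 + 26605)) = -197*(-1/118)/(√15581) = -(-197)*√15581/15581/118 = -(-197)*√15581/1838558 = 197*√15581/1838558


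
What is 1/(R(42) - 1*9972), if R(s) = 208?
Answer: -1/9764 ≈ -0.00010242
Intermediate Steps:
1/(R(42) - 1*9972) = 1/(208 - 1*9972) = 1/(208 - 9972) = 1/(-9764) = -1/9764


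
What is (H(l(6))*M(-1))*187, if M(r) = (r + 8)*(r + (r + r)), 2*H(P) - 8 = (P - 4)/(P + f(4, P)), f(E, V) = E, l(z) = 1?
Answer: -145299/10 ≈ -14530.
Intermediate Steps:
H(P) = 4 + (-4 + P)/(2*(4 + P)) (H(P) = 4 + ((P - 4)/(P + 4))/2 = 4 + ((-4 + P)/(4 + P))/2 = 4 + (-4 + P)/(2*(4 + P)))
M(r) = 3*r*(8 + r) (M(r) = (8 + r)*(r + 2*r) = (8 + r)*(3*r) = 3*r*(8 + r))
(H(l(6))*M(-1))*187 = (((28 + 9*1)/(2*(4 + 1)))*(3*(-1)*(8 - 1)))*187 = (((½)*(28 + 9)/5)*(3*(-1)*7))*187 = (((½)*(⅕)*37)*(-21))*187 = ((37/10)*(-21))*187 = -777/10*187 = -145299/10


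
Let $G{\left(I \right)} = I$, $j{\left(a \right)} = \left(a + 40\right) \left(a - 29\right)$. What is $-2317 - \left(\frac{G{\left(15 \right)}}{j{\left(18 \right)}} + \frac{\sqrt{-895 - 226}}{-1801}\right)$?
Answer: $- \frac{1478231}{638} + \frac{i \sqrt{1121}}{1801} \approx -2317.0 + 0.01859 i$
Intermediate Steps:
$j{\left(a \right)} = \left(-29 + a\right) \left(40 + a\right)$ ($j{\left(a \right)} = \left(40 + a\right) \left(-29 + a\right) = \left(-29 + a\right) \left(40 + a\right)$)
$-2317 - \left(\frac{G{\left(15 \right)}}{j{\left(18 \right)}} + \frac{\sqrt{-895 - 226}}{-1801}\right) = -2317 - \left(\frac{15}{-1160 + 18^{2} + 11 \cdot 18} + \frac{\sqrt{-895 - 226}}{-1801}\right) = -2317 - \left(\frac{15}{-1160 + 324 + 198} + \sqrt{-1121} \left(- \frac{1}{1801}\right)\right) = -2317 - \left(\frac{15}{-638} + i \sqrt{1121} \left(- \frac{1}{1801}\right)\right) = -2317 - \left(15 \left(- \frac{1}{638}\right) - \frac{i \sqrt{1121}}{1801}\right) = -2317 - \left(- \frac{15}{638} - \frac{i \sqrt{1121}}{1801}\right) = -2317 + \left(\frac{15}{638} + \frac{i \sqrt{1121}}{1801}\right) = - \frac{1478231}{638} + \frac{i \sqrt{1121}}{1801}$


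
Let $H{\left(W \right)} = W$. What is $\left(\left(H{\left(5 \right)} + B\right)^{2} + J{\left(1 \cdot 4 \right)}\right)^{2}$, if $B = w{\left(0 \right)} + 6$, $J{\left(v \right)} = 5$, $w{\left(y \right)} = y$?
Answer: $15876$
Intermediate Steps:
$B = 6$ ($B = 0 + 6 = 6$)
$\left(\left(H{\left(5 \right)} + B\right)^{2} + J{\left(1 \cdot 4 \right)}\right)^{2} = \left(\left(5 + 6\right)^{2} + 5\right)^{2} = \left(11^{2} + 5\right)^{2} = \left(121 + 5\right)^{2} = 126^{2} = 15876$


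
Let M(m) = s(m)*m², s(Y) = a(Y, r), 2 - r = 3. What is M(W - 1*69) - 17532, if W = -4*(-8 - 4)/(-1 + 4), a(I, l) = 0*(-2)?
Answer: -17532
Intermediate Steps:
r = -1 (r = 2 - 1*3 = 2 - 3 = -1)
a(I, l) = 0
s(Y) = 0
W = 16 (W = -(-48)/3 = -4*(-4) = 16)
M(m) = 0 (M(m) = 0*m² = 0)
M(W - 1*69) - 17532 = 0 - 17532 = -17532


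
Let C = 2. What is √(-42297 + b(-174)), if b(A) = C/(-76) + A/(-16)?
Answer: I*√244244810/76 ≈ 205.64*I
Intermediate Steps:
b(A) = -1/38 - A/16 (b(A) = 2/(-76) + A/(-16) = 2*(-1/76) + A*(-1/16) = -1/38 - A/16)
√(-42297 + b(-174)) = √(-42297 + (-1/38 - 1/16*(-174))) = √(-42297 + (-1/38 + 87/8)) = √(-42297 + 1649/152) = √(-6427495/152) = I*√244244810/76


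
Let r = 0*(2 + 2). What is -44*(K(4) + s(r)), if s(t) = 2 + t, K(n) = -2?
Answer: 0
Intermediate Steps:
r = 0 (r = 0*4 = 0)
-44*(K(4) + s(r)) = -44*(-2 + (2 + 0)) = -44*(-2 + 2) = -44*0 = 0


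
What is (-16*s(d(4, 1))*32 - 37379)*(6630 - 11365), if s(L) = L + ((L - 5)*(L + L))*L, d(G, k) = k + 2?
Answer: 96987005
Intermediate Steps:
d(G, k) = 2 + k
s(L) = L + 2*L²*(-5 + L) (s(L) = L + ((-5 + L)*(2*L))*L = L + (2*L*(-5 + L))*L = L + 2*L²*(-5 + L))
(-16*s(d(4, 1))*32 - 37379)*(6630 - 11365) = (-16*(2 + 1)*(1 - 10*(2 + 1) + 2*(2 + 1)²)*32 - 37379)*(6630 - 11365) = (-48*(1 - 10*3 + 2*3²)*32 - 37379)*(-4735) = (-48*(1 - 30 + 2*9)*32 - 37379)*(-4735) = (-48*(1 - 30 + 18)*32 - 37379)*(-4735) = (-48*(-11)*32 - 37379)*(-4735) = (-16*(-33)*32 - 37379)*(-4735) = (528*32 - 37379)*(-4735) = (16896 - 37379)*(-4735) = -20483*(-4735) = 96987005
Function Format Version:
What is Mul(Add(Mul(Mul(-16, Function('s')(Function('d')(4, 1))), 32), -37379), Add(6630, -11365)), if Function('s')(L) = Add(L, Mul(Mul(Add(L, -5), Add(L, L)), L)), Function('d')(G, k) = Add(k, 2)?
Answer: 96987005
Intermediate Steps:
Function('d')(G, k) = Add(2, k)
Function('s')(L) = Add(L, Mul(2, Pow(L, 2), Add(-5, L))) (Function('s')(L) = Add(L, Mul(Mul(Add(-5, L), Mul(2, L)), L)) = Add(L, Mul(Mul(2, L, Add(-5, L)), L)) = Add(L, Mul(2, Pow(L, 2), Add(-5, L))))
Mul(Add(Mul(Mul(-16, Function('s')(Function('d')(4, 1))), 32), -37379), Add(6630, -11365)) = Mul(Add(Mul(Mul(-16, Mul(Add(2, 1), Add(1, Mul(-10, Add(2, 1)), Mul(2, Pow(Add(2, 1), 2))))), 32), -37379), Add(6630, -11365)) = Mul(Add(Mul(Mul(-16, Mul(3, Add(1, Mul(-10, 3), Mul(2, Pow(3, 2))))), 32), -37379), -4735) = Mul(Add(Mul(Mul(-16, Mul(3, Add(1, -30, Mul(2, 9)))), 32), -37379), -4735) = Mul(Add(Mul(Mul(-16, Mul(3, Add(1, -30, 18))), 32), -37379), -4735) = Mul(Add(Mul(Mul(-16, Mul(3, -11)), 32), -37379), -4735) = Mul(Add(Mul(Mul(-16, -33), 32), -37379), -4735) = Mul(Add(Mul(528, 32), -37379), -4735) = Mul(Add(16896, -37379), -4735) = Mul(-20483, -4735) = 96987005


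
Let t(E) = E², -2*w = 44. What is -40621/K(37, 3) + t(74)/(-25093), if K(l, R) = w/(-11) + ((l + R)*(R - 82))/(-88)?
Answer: -11214613775/10463781 ≈ -1071.8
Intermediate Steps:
w = -22 (w = -½*44 = -22)
K(l, R) = 2 - (-82 + R)*(R + l)/88 (K(l, R) = -22/(-11) + ((l + R)*(R - 82))/(-88) = -22*(-1/11) + ((R + l)*(-82 + R))*(-1/88) = 2 + ((-82 + R)*(R + l))*(-1/88) = 2 - (-82 + R)*(R + l)/88)
-40621/K(37, 3) + t(74)/(-25093) = -40621/(2 - 1/88*3² + (41/44)*3 + (41/44)*37 - 1/88*3*37) + 74²/(-25093) = -40621/(2 - 1/88*9 + 123/44 + 1517/44 - 111/88) + 5476*(-1/25093) = -40621/(2 - 9/88 + 123/44 + 1517/44 - 111/88) - 5476/25093 = -40621/417/11 - 5476/25093 = -40621*11/417 - 5476/25093 = -446831/417 - 5476/25093 = -11214613775/10463781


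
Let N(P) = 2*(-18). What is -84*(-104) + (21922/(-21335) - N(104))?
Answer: 187128698/21335 ≈ 8771.0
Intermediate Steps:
N(P) = -36
-84*(-104) + (21922/(-21335) - N(104)) = -84*(-104) + (21922/(-21335) - 1*(-36)) = 8736 + (21922*(-1/21335) + 36) = 8736 + (-21922/21335 + 36) = 8736 + 746138/21335 = 187128698/21335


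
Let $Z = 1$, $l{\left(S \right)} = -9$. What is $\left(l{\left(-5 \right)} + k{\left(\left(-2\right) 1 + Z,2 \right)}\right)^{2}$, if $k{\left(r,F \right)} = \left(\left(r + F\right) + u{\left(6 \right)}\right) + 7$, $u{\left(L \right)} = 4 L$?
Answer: $529$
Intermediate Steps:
$k{\left(r,F \right)} = 31 + F + r$ ($k{\left(r,F \right)} = \left(\left(r + F\right) + 4 \cdot 6\right) + 7 = \left(\left(F + r\right) + 24\right) + 7 = \left(24 + F + r\right) + 7 = 31 + F + r$)
$\left(l{\left(-5 \right)} + k{\left(\left(-2\right) 1 + Z,2 \right)}\right)^{2} = \left(-9 + \left(31 + 2 + \left(\left(-2\right) 1 + 1\right)\right)\right)^{2} = \left(-9 + \left(31 + 2 + \left(-2 + 1\right)\right)\right)^{2} = \left(-9 + \left(31 + 2 - 1\right)\right)^{2} = \left(-9 + 32\right)^{2} = 23^{2} = 529$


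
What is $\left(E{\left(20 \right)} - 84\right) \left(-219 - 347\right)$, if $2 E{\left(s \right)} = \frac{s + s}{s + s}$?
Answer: $47261$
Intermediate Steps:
$E{\left(s \right)} = \frac{1}{2}$ ($E{\left(s \right)} = \frac{\left(s + s\right) \frac{1}{s + s}}{2} = \frac{2 s \frac{1}{2 s}}{2} = \frac{1}{2} \cdot 1 = \frac{1}{2}$)
$\left(E{\left(20 \right)} - 84\right) \left(-219 - 347\right) = \left(\frac{1}{2} - 84\right) \left(-219 - 347\right) = \left(- \frac{167}{2}\right) \left(-566\right) = 47261$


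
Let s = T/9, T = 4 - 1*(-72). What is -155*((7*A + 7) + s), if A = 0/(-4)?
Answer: -21545/9 ≈ -2393.9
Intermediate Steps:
A = 0 (A = 0*(-1/4) = 0)
T = 76 (T = 4 + 72 = 76)
s = 76/9 ≈ 8.4444
-155*((7*A + 7) + s) = -155*((7*0 + 7) + 76/9) = -155*((0 + 7) + 76/9) = -155*(7 + 76/9) = -155*139/9 = -21545/9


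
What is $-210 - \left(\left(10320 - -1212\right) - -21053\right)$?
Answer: $-32795$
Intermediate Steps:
$-210 - \left(\left(10320 - -1212\right) - -21053\right) = -210 - \left(\left(10320 + 1212\right) + 21053\right) = -210 - \left(11532 + 21053\right) = -210 - 32585 = -32795$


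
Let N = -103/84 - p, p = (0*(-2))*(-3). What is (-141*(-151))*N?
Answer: -730991/28 ≈ -26107.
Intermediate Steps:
p = 0 (p = 0*(-3) = 0)
N = -103/84 (N = -103/84 - 1*0 = -103*1/84 + 0 = -103/84 + 0 = -103/84 ≈ -1.2262)
(-141*(-151))*N = -141*(-151)*(-103/84) = 21291*(-103/84) = -730991/28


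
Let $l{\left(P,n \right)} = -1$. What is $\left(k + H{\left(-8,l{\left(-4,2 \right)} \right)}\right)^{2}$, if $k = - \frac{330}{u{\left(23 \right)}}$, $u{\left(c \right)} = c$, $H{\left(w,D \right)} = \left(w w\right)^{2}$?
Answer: $\frac{8813078884}{529} \approx 1.666 \cdot 10^{7}$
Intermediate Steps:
$H{\left(w,D \right)} = w^{4}$ ($H{\left(w,D \right)} = \left(w^{2}\right)^{2} = w^{4}$)
$k = - \frac{330}{23} \approx -14.348$
$\left(k + H{\left(-8,l{\left(-4,2 \right)} \right)}\right)^{2} = \left(- \frac{330}{23} + \left(-8\right)^{4}\right)^{2} = \left(- \frac{330}{23} + 4096\right)^{2} = \left(\frac{93878}{23}\right)^{2} = \frac{8813078884}{529}$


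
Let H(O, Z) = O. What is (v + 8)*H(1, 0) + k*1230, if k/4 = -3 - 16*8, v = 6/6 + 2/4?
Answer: -1289021/2 ≈ -6.4451e+5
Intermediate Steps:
v = 3/2 (v = 6*(⅙) + 2*(¼) = 1 + ½ = 3/2 ≈ 1.5000)
k = -524 (k = 4*(-3 - 16*8) = 4*(-3 - 128) = 4*(-131) = -524)
(v + 8)*H(1, 0) + k*1230 = (3/2 + 8)*1 - 524*1230 = (19/2)*1 - 644520 = 19/2 - 644520 = -1289021/2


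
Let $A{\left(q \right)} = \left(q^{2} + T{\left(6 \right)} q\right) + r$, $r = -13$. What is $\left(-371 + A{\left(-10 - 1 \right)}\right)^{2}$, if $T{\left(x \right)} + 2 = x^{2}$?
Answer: $405769$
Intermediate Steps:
$T{\left(x \right)} = -2 + x^{2}$
$A{\left(q \right)} = -13 + q^{2} + 34 q$ ($A{\left(q \right)} = \left(q^{2} + \left(-2 + 6^{2}\right) q\right) - 13 = \left(q^{2} + \left(-2 + 36\right) q\right) - 13 = \left(q^{2} + 34 q\right) - 13 = -13 + q^{2} + 34 q$)
$\left(-371 + A{\left(-10 - 1 \right)}\right)^{2} = \left(-371 + \left(-13 + \left(-10 - 1\right)^{2} + 34 \left(-10 - 1\right)\right)\right)^{2} = \left(-371 + \left(-13 + \left(-11\right)^{2} + 34 \left(-11\right)\right)\right)^{2} = \left(-371 - 266\right)^{2} = \left(-637\right)^{2} = 405769$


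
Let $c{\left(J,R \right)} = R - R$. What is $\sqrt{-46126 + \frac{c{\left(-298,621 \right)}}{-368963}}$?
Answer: $i \sqrt{46126} \approx 214.77 i$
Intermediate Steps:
$c{\left(J,R \right)} = 0$
$\sqrt{-46126 + \frac{c{\left(-298,621 \right)}}{-368963}} = \sqrt{-46126 + \frac{0}{-368963}} = \sqrt{-46126 + 0 \left(- \frac{1}{368963}\right)} = \sqrt{-46126 + 0} = \sqrt{-46126} = i \sqrt{46126}$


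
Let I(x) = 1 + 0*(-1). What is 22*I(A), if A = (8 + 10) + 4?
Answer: 22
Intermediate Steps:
A = 22 (A = 18 + 4 = 22)
I(x) = 1 (I(x) = 1 + 0 = 1)
22*I(A) = 22*1 = 22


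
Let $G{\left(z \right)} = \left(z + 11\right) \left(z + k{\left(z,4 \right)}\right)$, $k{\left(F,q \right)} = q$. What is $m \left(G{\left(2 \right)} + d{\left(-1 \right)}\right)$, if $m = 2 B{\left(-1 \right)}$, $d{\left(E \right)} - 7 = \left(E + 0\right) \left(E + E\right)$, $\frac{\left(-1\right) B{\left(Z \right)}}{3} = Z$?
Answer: $522$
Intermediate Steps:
$B{\left(Z \right)} = - 3 Z$
$d{\left(E \right)} = 7 + 2 E^{2}$ ($d{\left(E \right)} = 7 + \left(E + 0\right) \left(E + E\right) = 7 + E 2 E = 7 + 2 E^{2}$)
$G{\left(z \right)} = \left(4 + z\right) \left(11 + z\right)$ ($G{\left(z \right)} = \left(z + 11\right) \left(z + 4\right) = \left(11 + z\right) \left(4 + z\right) = \left(4 + z\right) \left(11 + z\right)$)
$m = 6$ ($m = 2 \left(\left(-3\right) \left(-1\right)\right) = 2 \cdot 3 = 6$)
$m \left(G{\left(2 \right)} + d{\left(-1 \right)}\right) = 6 \left(\left(44 + 2^{2} + 15 \cdot 2\right) + \left(7 + 2 \left(-1\right)^{2}\right)\right) = 6 \left(\left(44 + 4 + 30\right) + \left(7 + 2 \cdot 1\right)\right) = 6 \left(78 + \left(7 + 2\right)\right) = 6 \left(78 + 9\right) = 6 \cdot 87 = 522$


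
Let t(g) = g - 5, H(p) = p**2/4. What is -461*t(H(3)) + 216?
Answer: 5935/4 ≈ 1483.8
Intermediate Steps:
H(p) = p**2/4
t(g) = -5 + g
-461*t(H(3)) + 216 = -461*(-5 + (1/4)*3**2) + 216 = -461*(-5 + (1/4)*9) + 216 = -461*(-5 + 9/4) + 216 = -461*(-11/4) + 216 = 5071/4 + 216 = 5935/4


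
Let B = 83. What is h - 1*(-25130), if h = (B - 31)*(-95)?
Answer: 20190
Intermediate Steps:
h = -4940 (h = (83 - 31)*(-95) = 52*(-95) = -4940)
h - 1*(-25130) = -4940 - 1*(-25130) = -4940 + 25130 = 20190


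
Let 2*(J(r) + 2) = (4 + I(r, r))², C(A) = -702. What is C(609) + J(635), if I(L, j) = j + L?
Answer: 810834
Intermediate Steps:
I(L, j) = L + j
J(r) = -2 + (4 + 2*r)²/2 (J(r) = -2 + (4 + (r + r))²/2 = -2 + (4 + 2*r)²/2)
C(609) + J(635) = -702 + (-2 + 2*(2 + 635)²) = -702 + (-2 + 2*637²) = -702 + (-2 + 2*405769) = -702 + (-2 + 811538) = -702 + 811536 = 810834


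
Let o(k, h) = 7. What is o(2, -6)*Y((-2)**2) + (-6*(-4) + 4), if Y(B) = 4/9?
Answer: 280/9 ≈ 31.111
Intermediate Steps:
Y(B) = 4/9 (Y(B) = 4*(1/9) = 4/9)
o(2, -6)*Y((-2)**2) + (-6*(-4) + 4) = 7*(4/9) + (-6*(-4) + 4) = 28/9 + (24 + 4) = 28/9 + 28 = 280/9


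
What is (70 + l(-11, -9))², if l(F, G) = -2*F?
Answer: 8464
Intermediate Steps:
(70 + l(-11, -9))² = (70 - 2*(-11))² = (70 + 22)² = 92² = 8464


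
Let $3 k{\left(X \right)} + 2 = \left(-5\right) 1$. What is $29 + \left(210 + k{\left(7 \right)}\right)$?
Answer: $\frac{710}{3} \approx 236.67$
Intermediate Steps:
$k{\left(X \right)} = - \frac{7}{3}$ ($k{\left(X \right)} = - \frac{2}{3} + \frac{\left(-5\right) 1}{3} = - \frac{2}{3} + \frac{1}{3} \left(-5\right) = - \frac{2}{3} - \frac{5}{3} = - \frac{7}{3}$)
$29 + \left(210 + k{\left(7 \right)}\right) = 29 + \left(210 - \frac{7}{3}\right) = 29 + \frac{623}{3} = \frac{710}{3}$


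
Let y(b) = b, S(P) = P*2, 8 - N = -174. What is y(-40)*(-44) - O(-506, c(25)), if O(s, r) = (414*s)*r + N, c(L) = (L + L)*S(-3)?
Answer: -62843622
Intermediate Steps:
N = 182 (N = 8 - 1*(-174) = 8 + 174 = 182)
S(P) = 2*P
c(L) = -12*L (c(L) = (L + L)*(2*(-3)) = (2*L)*(-6) = -12*L)
O(s, r) = 182 + 414*r*s (O(s, r) = (414*s)*r + 182 = 414*r*s + 182 = 182 + 414*r*s)
y(-40)*(-44) - O(-506, c(25)) = -40*(-44) - (182 + 414*(-12*25)*(-506)) = 1760 - (182 + 414*(-300)*(-506)) = 1760 - (182 + 62845200) = 1760 - 1*62845382 = 1760 - 62845382 = -62843622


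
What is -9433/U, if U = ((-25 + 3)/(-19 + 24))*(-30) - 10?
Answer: -9433/122 ≈ -77.320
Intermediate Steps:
U = 122 (U = -22/5*(-30) - 10 = 132 - 10 = 122)
-9433/U = -9433/122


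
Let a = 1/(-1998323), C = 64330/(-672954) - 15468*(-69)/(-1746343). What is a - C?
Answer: 829883636265508306/1174223094888694353 ≈ 0.70675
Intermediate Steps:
C = -415290332879/587604253611 (C = 64330*(-1/672954) - 1*(-1067292)*(-1/1746343) = -32165/336477 + 1067292*(-1/1746343) = -32165/336477 - 1067292/1746343 = -415290332879/587604253611 ≈ -0.70675)
a = -1/1998323 ≈ -5.0042e-7
a - C = -1/1998323 - 1*(-415290332879/587604253611) = -1/1998323 + 415290332879/587604253611 = 829883636265508306/1174223094888694353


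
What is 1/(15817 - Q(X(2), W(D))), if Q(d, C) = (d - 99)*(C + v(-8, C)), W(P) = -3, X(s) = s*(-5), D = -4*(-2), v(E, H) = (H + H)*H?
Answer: 1/17452 ≈ 5.7300e-5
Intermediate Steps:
v(E, H) = 2*H**2 (v(E, H) = (2*H)*H = 2*H**2)
D = 8
X(s) = -5*s
Q(d, C) = (-99 + d)*(C + 2*C**2) (Q(d, C) = (d - 99)*(C + 2*C**2) = (-99 + d)*(C + 2*C**2))
1/(15817 - Q(X(2), W(D))) = 1/(15817 - (-3)*(-99 - 5*2 - 198*(-3) + 2*(-3)*(-5*2))) = 1/(15817 - (-3)*(-99 - 10 + 594 + 2*(-3)*(-10))) = 1/(15817 - (-3)*(-99 - 10 + 594 + 60)) = 1/(15817 - (-3)*545) = 1/(15817 - 1*(-1635)) = 1/(15817 + 1635) = 1/17452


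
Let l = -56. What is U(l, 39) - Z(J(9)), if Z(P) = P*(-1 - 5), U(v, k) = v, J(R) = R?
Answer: -2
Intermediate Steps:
Z(P) = -6*P (Z(P) = P*(-6) = -6*P)
U(l, 39) - Z(J(9)) = -56 - (-6)*9 = -56 - 1*(-54) = -56 + 54 = -2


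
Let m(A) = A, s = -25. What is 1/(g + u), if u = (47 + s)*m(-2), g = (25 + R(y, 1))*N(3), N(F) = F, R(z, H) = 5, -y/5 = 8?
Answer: 1/46 ≈ 0.021739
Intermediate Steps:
y = -40 (y = -5*8 = -40)
g = 90 (g = (25 + 5)*3 = 30*3 = 90)
u = -44 (u = (47 - 25)*(-2) = 22*(-2) = -44)
1/(g + u) = 1/(90 - 44) = 1/46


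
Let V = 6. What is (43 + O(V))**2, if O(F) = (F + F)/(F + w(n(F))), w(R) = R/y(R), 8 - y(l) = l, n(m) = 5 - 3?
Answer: 727609/361 ≈ 2015.5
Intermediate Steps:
n(m) = 2
y(l) = 8 - l
w(R) = R/(8 - R)
O(F) = 2*F/(1/3 + F) (O(F) = (F + F)/(F - 1*2/(-8 + 2)) = (2*F)/(F - 1*2/(-6)) = (2*F)/(F - 1*2*(-1/6)) = (2*F)/(F + 1/3) = (2*F)/(1/3 + F) = 2*F/(1/3 + F))
(43 + O(V))**2 = (43 + 6*6/(1 + 3*6))**2 = (43 + 6*6/(1 + 18))**2 = (43 + 6*6/19)**2 = (43 + 6*6*(1/19))**2 = (43 + 36/19)**2 = (853/19)**2 = 727609/361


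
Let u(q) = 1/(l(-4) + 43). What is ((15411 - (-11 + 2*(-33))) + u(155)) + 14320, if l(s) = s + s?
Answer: 1043281/35 ≈ 29808.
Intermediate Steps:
l(s) = 2*s
u(q) = 1/35 (u(q) = 1/(2*(-4) + 43) = 1/(-8 + 43) = 1/35)
((15411 - (-11 + 2*(-33))) + u(155)) + 14320 = ((15411 - (-11 + 2*(-33))) + 1/35) + 14320 = ((15411 - (-11 - 66)) + 1/35) + 14320 = ((15411 - 1*(-77)) + 1/35) + 14320 = ((15411 + 77) + 1/35) + 14320 = (15488 + 1/35) + 14320 = 542081/35 + 14320 = 1043281/35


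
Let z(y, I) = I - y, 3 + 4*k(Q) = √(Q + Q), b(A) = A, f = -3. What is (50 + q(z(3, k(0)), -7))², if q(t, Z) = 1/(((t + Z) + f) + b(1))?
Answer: 6482116/2601 ≈ 2492.2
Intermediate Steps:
k(Q) = -¾ + √2*√Q/4 (k(Q) = -¾ + √(Q + Q)/4 = -¾ + √(2*Q)/4 = -¾ + (√2*√Q)/4 = -¾ + √2*√Q/4)
q(t, Z) = 1/(-2 + Z + t) (q(t, Z) = 1/(((t + Z) - 3) + 1) = 1/(((Z + t) - 3) + 1) = 1/((-3 + Z + t) + 1) = 1/(-2 + Z + t))
(50 + q(z(3, k(0)), -7))² = (50 + 1/(-2 - 7 + ((-¾ + √2*√0/4) - 1*3)))² = (50 + 1/(-2 - 7 + ((-¾ + (¼)*√2*0) - 3)))² = (50 + 1/(-2 - 7 + ((-¾ + 0) - 3)))² = (50 + 1/(-2 - 7 + (-¾ - 3)))² = (50 + 1/(-2 - 7 - 15/4))² = (50 + 1/(-51/4))² = (50 - 4/51)² = (2546/51)² = 6482116/2601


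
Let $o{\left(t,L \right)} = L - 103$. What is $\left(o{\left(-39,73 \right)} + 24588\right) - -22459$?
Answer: $47017$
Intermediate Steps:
$o{\left(t,L \right)} = -103 + L$
$\left(o{\left(-39,73 \right)} + 24588\right) - -22459 = \left(\left(-103 + 73\right) + 24588\right) - -22459 = \left(-30 + 24588\right) + 22459 = 24558 + 22459 = 47017$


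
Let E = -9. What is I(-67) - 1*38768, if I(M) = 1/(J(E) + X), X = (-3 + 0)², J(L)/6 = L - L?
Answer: -348911/9 ≈ -38768.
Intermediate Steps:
J(L) = 0 (J(L) = 6*(L - L) = 6*0 = 0)
X = 9 (X = (-3)² = 9)
I(M) = ⅑ (I(M) = 1/(0 + 9) = 1/9 = ⅑)
I(-67) - 1*38768 = ⅑ - 1*38768 = ⅑ - 38768 = -348911/9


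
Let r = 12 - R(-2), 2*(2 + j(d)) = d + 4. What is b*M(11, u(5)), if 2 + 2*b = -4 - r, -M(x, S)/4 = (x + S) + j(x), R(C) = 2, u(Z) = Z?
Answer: 688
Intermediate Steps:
j(d) = d/2 (j(d) = -2 + (d + 4)/2 = -2 + (4 + d)/2 = -2 + (2 + d/2) = d/2)
r = 10 (r = 12 - 1*2 = 12 - 2 = 10)
M(x, S) = -6*x - 4*S (M(x, S) = -4*((x + S) + x/2) = -4*((S + x) + x/2) = -4*(S + 3*x/2) = -6*x - 4*S)
b = -8 (b = -1 + (-4 - 1*10)/2 = -1 + (-4 - 10)/2 = -1 + (½)*(-14) = -1 - 7 = -8)
b*M(11, u(5)) = -8*(-6*11 - 4*5) = -8*(-66 - 20) = -8*(-86) = 688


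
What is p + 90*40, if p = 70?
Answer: 3670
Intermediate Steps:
p + 90*40 = 70 + 90*40 = 70 + 3600 = 3670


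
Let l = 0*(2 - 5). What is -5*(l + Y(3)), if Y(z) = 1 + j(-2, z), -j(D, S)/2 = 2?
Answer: 15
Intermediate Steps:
j(D, S) = -4 (j(D, S) = -2*2 = -4)
l = 0 (l = 0*(-3) = 0)
Y(z) = -3 (Y(z) = 1 - 4 = -3)
-5*(l + Y(3)) = -5*(0 - 3) = -5*(-3) = 15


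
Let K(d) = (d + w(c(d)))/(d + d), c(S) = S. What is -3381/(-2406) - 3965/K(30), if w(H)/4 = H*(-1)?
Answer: 6363241/2406 ≈ 2644.7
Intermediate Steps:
w(H) = -4*H (w(H) = 4*(H*(-1)) = 4*(-H) = -4*H)
K(d) = -3/2 (K(d) = (d - 4*d)/(d + d) = (-3*d)/((2*d)) = (-3*d)*(1/(2*d)) = -3/2)
-3381/(-2406) - 3965/K(30) = -3381/(-2406) - 3965/(-3/2) = -3381*(-1/2406) - 3965*(-2/3) = 1127/802 + 7930/3 = 6363241/2406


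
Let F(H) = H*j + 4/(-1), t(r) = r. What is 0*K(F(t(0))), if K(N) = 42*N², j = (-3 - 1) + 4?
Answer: 0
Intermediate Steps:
j = 0 (j = -4 + 4 = 0)
F(H) = -4 (F(H) = H*0 + 4/(-1) = 0 + 4*(-1) = 0 - 4 = -4)
0*K(F(t(0))) = 0*(42*(-4)²) = 0*(42*16) = 0*672 = 0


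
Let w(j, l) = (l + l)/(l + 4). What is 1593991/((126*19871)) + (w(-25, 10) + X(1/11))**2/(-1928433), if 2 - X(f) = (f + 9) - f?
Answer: 551712561397/866619099234 ≈ 0.63663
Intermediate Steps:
w(j, l) = 2*l/(4 + l) (w(j, l) = (2*l)/(4 + l) = 2*l/(4 + l))
X(f) = -7 (X(f) = 2 - ((f + 9) - f) = 2 - ((9 + f) - f) = 2 - 1*9 = 2 - 9 = -7)
1593991/((126*19871)) + (w(-25, 10) + X(1/11))**2/(-1928433) = 1593991/((126*19871)) + (2*10/(4 + 10) - 7)**2/(-1928433) = 1593991/2503746 + (2*10/14 - 7)**2*(-1/1928433) = 1593991*(1/2503746) + (2*10*(1/14) - 7)**2*(-1/1928433) = 227713/357678 + (10/7 - 7)**2*(-1/1928433) = 227713/357678 + (-39/7)**2*(-1/1928433) = 227713/357678 + (1521/49)*(-1/1928433) = 227713/357678 - 39/2422903 = 551712561397/866619099234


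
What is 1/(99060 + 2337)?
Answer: 1/101397 ≈ 9.8622e-6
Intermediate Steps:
1/(99060 + 2337) = 1/101397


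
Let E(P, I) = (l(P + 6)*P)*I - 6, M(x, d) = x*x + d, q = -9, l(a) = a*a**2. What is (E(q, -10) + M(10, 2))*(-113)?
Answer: 263742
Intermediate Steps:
l(a) = a**3
M(x, d) = d + x**2 (M(x, d) = x**2 + d = d + x**2)
E(P, I) = -6 + I*P*(6 + P)**3 (E(P, I) = ((P + 6)**3*P)*I - 6 = ((6 + P)**3*P)*I - 6 = (P*(6 + P)**3)*I - 6 = I*P*(6 + P)**3 - 6 = -6 + I*P*(6 + P)**3)
(E(q, -10) + M(10, 2))*(-113) = ((-6 - 10*(-9)*(6 - 9)**3) + (2 + 10**2))*(-113) = ((-6 - 10*(-9)*(-3)**3) + (2 + 100))*(-113) = ((-6 - 10*(-9)*(-27)) + 102)*(-113) = ((-6 - 2430) + 102)*(-113) = (-2436 + 102)*(-113) = -2334*(-113) = 263742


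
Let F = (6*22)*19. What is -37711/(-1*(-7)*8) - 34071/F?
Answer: -8040597/11704 ≈ -687.00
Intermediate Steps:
F = 2508 (F = 132*19 = 2508)
-37711/(-1*(-7)*8) - 34071/F = -37711/(-1*(-7)*8) - 34071/2508 = -37711/(7*8) - 34071*1/2508 = -37711/56 - 11357/836 = -8040597/11704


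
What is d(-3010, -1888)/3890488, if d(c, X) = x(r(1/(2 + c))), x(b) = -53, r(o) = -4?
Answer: -53/3890488 ≈ -1.3623e-5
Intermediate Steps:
d(c, X) = -53
d(-3010, -1888)/3890488 = -53/3890488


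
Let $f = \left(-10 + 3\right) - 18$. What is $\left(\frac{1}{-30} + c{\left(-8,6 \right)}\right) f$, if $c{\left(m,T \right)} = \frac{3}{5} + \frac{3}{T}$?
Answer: $- \frac{80}{3} \approx -26.667$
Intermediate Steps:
$c{\left(m,T \right)} = \frac{3}{5} + \frac{3}{T}$ ($c{\left(m,T \right)} = 3 \cdot \frac{1}{5} + \frac{3}{T} = \frac{3}{5} + \frac{3}{T}$)
$f = -25$ ($f = -7 - 18 = -25$)
$\left(\frac{1}{-30} + c{\left(-8,6 \right)}\right) f = \left(\frac{1}{-30} + \left(\frac{3}{5} + \frac{3}{6}\right)\right) \left(-25\right) = \left(- \frac{1}{30} + \left(\frac{3}{5} + 3 \cdot \frac{1}{6}\right)\right) \left(-25\right) = \left(- \frac{1}{30} + \left(\frac{3}{5} + \frac{1}{2}\right)\right) \left(-25\right) = \left(- \frac{1}{30} + \frac{11}{10}\right) \left(-25\right) = \frac{16}{15} \left(-25\right) = - \frac{80}{3}$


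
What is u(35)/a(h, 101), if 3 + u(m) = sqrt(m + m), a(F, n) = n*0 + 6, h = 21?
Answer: -1/2 + sqrt(70)/6 ≈ 0.89443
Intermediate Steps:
a(F, n) = 6 (a(F, n) = 0 + 6 = 6)
u(m) = -3 + sqrt(2)*sqrt(m) (u(m) = -3 + sqrt(m + m) = -3 + sqrt(2*m) = -3 + sqrt(2)*sqrt(m))
u(35)/a(h, 101) = (-3 + sqrt(2)*sqrt(35))/6 = (-3 + sqrt(70))*(1/6) = -1/2 + sqrt(70)/6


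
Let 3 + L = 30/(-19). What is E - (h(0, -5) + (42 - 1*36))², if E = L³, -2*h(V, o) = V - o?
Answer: -2970103/27436 ≈ -108.26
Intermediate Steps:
h(V, o) = o/2 - V/2 (h(V, o) = -(V - o)/2 = o/2 - V/2)
L = -87/19 (L = -3 + 30/(-19) = -3 + 30*(-1/19) = -3 - 30/19 = -87/19 ≈ -4.5789)
E = -658503/6859 (E = (-87/19)³ = -658503/6859 ≈ -96.006)
E - (h(0, -5) + (42 - 1*36))² = -658503/6859 - (((½)*(-5) - ½*0) + (42 - 1*36))² = -658503/6859 - ((-5/2 + 0) + (42 - 36))² = -658503/6859 - (-5/2 + 6)² = -658503/6859 - (7/2)² = -658503/6859 - 1*49/4 = -658503/6859 - 49/4 = -2970103/27436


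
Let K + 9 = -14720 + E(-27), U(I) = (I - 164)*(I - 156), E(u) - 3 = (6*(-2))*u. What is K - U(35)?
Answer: -30011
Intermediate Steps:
E(u) = 3 - 12*u (E(u) = 3 + (6*(-2))*u = 3 - 12*u)
U(I) = (-164 + I)*(-156 + I)
K = -14402 (K = -9 + (-14720 + (3 - 12*(-27))) = -9 + (-14720 + (3 + 324)) = -9 + (-14720 + 327) = -9 - 14393 = -14402)
K - U(35) = -14402 - (25584 + 35**2 - 320*35) = -14402 - (25584 + 1225 - 11200) = -14402 - 1*15609 = -14402 - 15609 = -30011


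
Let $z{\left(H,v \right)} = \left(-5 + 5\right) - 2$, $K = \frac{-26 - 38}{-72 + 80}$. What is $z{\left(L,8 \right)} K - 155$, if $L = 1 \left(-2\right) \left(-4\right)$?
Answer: $-139$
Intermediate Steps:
$K = -8$ ($K = - \frac{64}{8} = \left(-64\right) \frac{1}{8} = -8$)
$L = 8$ ($L = \left(-2\right) \left(-4\right) = 8$)
$z{\left(H,v \right)} = -2$ ($z{\left(H,v \right)} = 0 - 2 = -2$)
$z{\left(L,8 \right)} K - 155 = \left(-2\right) \left(-8\right) - 155 = 16 - 155 = -139$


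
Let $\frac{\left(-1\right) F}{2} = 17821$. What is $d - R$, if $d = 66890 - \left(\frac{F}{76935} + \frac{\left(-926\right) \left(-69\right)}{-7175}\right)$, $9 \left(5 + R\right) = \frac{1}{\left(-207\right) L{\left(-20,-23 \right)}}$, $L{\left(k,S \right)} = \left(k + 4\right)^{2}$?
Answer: $\frac{51054504265874201}{763096723200} \approx 66904.0$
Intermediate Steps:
$F = -35642$ ($F = \left(-2\right) 17821 = -35642$)
$L{\left(k,S \right)} = \left(4 + k\right)^{2}$
$R = - \frac{2384641}{476928}$ ($R = -5 + \frac{1}{9 \left(- 207 \left(4 - 20\right)^{2}\right)} = -5 + \frac{1}{9 \left(- 207 \left(-16\right)^{2}\right)} = -5 + \frac{1}{9 \left(\left(-207\right) 256\right)} = -5 + \frac{1}{9 \left(-52992\right)} = -5 + \frac{1}{9} \left(- \frac{1}{52992}\right) = -5 - \frac{1}{476928} = - \frac{2384641}{476928} \approx -5.0$)
$d = \frac{7385805668498}{110401725}$ ($d = 66890 - \left(- \frac{35642}{76935} + \frac{\left(-926\right) \left(-69\right)}{-7175}\right) = 66890 - \left(\left(-35642\right) \frac{1}{76935} + 63894 \left(- \frac{1}{7175}\right)\right) = 66890 - \left(- \frac{35642}{76935} - \frac{63894}{7175}\right) = 66890 - - \frac{1034283248}{110401725} = 66890 + \frac{1034283248}{110401725} = \frac{7385805668498}{110401725} \approx 66899.0$)
$d - R = \frac{7385805668498}{110401725} - - \frac{2384641}{476928} = \frac{7385805668498}{110401725} + \frac{2384641}{476928} = \frac{51054504265874201}{763096723200}$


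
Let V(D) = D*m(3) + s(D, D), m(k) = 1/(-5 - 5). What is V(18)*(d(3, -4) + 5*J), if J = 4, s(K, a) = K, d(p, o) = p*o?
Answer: 648/5 ≈ 129.60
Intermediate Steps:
d(p, o) = o*p
m(k) = -⅒ (m(k) = 1/(-10) = -⅒)
V(D) = 9*D/10 (V(D) = D*(-⅒) + D = -D/10 + D = 9*D/10)
V(18)*(d(3, -4) + 5*J) = ((9/10)*18)*(-4*3 + 5*4) = 81*(-12 + 20)/5 = (81/5)*8 = 648/5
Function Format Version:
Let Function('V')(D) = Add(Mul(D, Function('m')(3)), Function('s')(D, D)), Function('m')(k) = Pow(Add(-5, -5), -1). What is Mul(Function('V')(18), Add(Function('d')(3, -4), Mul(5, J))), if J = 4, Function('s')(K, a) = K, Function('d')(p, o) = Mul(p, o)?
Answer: Rational(648, 5) ≈ 129.60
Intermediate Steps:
Function('d')(p, o) = Mul(o, p)
Function('m')(k) = Rational(-1, 10) (Function('m')(k) = Pow(-10, -1) = Rational(-1, 10))
Function('V')(D) = Mul(Rational(9, 10), D) (Function('V')(D) = Add(Mul(D, Rational(-1, 10)), D) = Add(Mul(Rational(-1, 10), D), D) = Mul(Rational(9, 10), D))
Mul(Function('V')(18), Add(Function('d')(3, -4), Mul(5, J))) = Mul(Mul(Rational(9, 10), 18), Add(Mul(-4, 3), Mul(5, 4))) = Mul(Rational(81, 5), Add(-12, 20)) = Mul(Rational(81, 5), 8) = Rational(648, 5)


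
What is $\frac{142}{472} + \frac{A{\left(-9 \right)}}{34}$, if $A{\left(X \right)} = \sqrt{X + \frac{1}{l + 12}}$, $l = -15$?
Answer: $\frac{71}{236} + \frac{i \sqrt{21}}{51} \approx 0.30085 + 0.089854 i$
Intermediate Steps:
$A{\left(X \right)} = \sqrt{- \frac{1}{3} + X}$ ($A{\left(X \right)} = \sqrt{X + \frac{1}{-15 + 12}} = \sqrt{X + \frac{1}{-3}} = \sqrt{X - \frac{1}{3}} = \sqrt{- \frac{1}{3} + X}$)
$\frac{142}{472} + \frac{A{\left(-9 \right)}}{34} = \frac{142}{472} + \frac{\frac{1}{3} \sqrt{-3 + 9 \left(-9\right)}}{34} = 142 \cdot \frac{1}{472} + \frac{\sqrt{-3 - 81}}{3} \cdot \frac{1}{34} = \frac{71}{236} + \frac{\sqrt{-84}}{3} \cdot \frac{1}{34} = \frac{71}{236} + \frac{2 i \sqrt{21}}{3} \cdot \frac{1}{34} = \frac{71}{236} + \frac{i \sqrt{21}}{51}$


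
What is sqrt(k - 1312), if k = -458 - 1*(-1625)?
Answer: I*sqrt(145) ≈ 12.042*I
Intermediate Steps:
k = 1167 (k = -458 + 1625 = 1167)
sqrt(k - 1312) = sqrt(1167 - 1312) = sqrt(-145) = I*sqrt(145)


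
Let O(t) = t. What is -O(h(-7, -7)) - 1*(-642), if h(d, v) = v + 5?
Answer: 644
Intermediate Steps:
h(d, v) = 5 + v
-O(h(-7, -7)) - 1*(-642) = -(5 - 7) - 1*(-642) = -1*(-2) + 642 = 2 + 642 = 644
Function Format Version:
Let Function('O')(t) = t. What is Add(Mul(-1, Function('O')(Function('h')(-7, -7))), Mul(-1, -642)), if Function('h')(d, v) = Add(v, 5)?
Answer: 644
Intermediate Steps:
Function('h')(d, v) = Add(5, v)
Add(Mul(-1, Function('O')(Function('h')(-7, -7))), Mul(-1, -642)) = Add(Mul(-1, Add(5, -7)), Mul(-1, -642)) = Add(Mul(-1, -2), 642) = Add(2, 642) = 644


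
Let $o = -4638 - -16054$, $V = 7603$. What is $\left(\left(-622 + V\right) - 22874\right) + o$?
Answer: $-4477$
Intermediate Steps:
$o = 11416$ ($o = -4638 + 16054 = 11416$)
$\left(\left(-622 + V\right) - 22874\right) + o = \left(\left(-622 + 7603\right) - 22874\right) + 11416 = \left(6981 - 22874\right) + 11416 = -15893 + 11416 = -4477$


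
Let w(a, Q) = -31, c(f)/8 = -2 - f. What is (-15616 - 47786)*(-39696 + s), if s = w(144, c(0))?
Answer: 2518771254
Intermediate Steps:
c(f) = -16 - 8*f (c(f) = 8*(-2 - f) = -16 - 8*f)
s = -31
(-15616 - 47786)*(-39696 + s) = (-15616 - 47786)*(-39696 - 31) = -63402*(-39727) = 2518771254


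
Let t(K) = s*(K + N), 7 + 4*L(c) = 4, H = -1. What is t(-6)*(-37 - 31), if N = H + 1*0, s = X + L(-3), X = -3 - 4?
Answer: -3689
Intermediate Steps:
L(c) = -¾ (L(c) = -7/4 + (¼)*4 = -7/4 + 1 = -¾)
X = -7
s = -31/4 (s = -7 - ¾ = -31/4 ≈ -7.7500)
N = -1 (N = -1 + 1*0 = -1 + 0 = -1)
t(K) = 31/4 - 31*K/4 (t(K) = -31*(K - 1)/4 = -31*(-1 + K)/4 = 31/4 - 31*K/4)
t(-6)*(-37 - 31) = (31/4 - 31/4*(-6))*(-37 - 31) = (31/4 + 93/2)*(-68) = (217/4)*(-68) = -3689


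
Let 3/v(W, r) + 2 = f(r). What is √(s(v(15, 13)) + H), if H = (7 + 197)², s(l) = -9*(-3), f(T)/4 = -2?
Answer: 3*√4627 ≈ 204.07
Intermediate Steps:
f(T) = -8 (f(T) = 4*(-2) = -8)
v(W, r) = -3/10 (v(W, r) = 3/(-2 - 8) = 3/(-10) = 3*(-⅒) = -3/10)
s(l) = 27
H = 41616 (H = 204² = 41616)
√(s(v(15, 13)) + H) = √(27 + 41616) = √41643 = 3*√4627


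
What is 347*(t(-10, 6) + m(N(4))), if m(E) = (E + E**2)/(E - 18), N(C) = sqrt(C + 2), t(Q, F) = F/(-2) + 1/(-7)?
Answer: -450753/371 - 1388*sqrt(6)/53 ≈ -1279.1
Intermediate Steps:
t(Q, F) = -1/7 - F/2 (t(Q, F) = F*(-1/2) + 1*(-1/7) = -F/2 - 1/7 = -1/7 - F/2)
N(C) = sqrt(2 + C)
m(E) = (E + E**2)/(-18 + E)
347*(t(-10, 6) + m(N(4))) = 347*((-1/7 - 1/2*6) + sqrt(2 + 4)*(1 + sqrt(2 + 4))/(-18 + sqrt(2 + 4))) = 347*((-1/7 - 3) + sqrt(6)*(1 + sqrt(6))/(-18 + sqrt(6))) = 347*(-22/7 + sqrt(6)*(1 + sqrt(6))/(-18 + sqrt(6))) = -7634/7 + 347*sqrt(6)*(1 + sqrt(6))/(-18 + sqrt(6))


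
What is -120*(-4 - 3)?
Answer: 840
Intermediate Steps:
-120*(-4 - 3) = -120*(-7) = -60*(-14) = 840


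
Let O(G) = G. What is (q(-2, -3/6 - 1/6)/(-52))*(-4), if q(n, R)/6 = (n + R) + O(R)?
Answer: -20/13 ≈ -1.5385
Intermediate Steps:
q(n, R) = 6*n + 12*R (q(n, R) = 6*((n + R) + R) = 6*((R + n) + R) = 6*(n + 2*R) = 6*n + 12*R)
(q(-2, -3/6 - 1/6)/(-52))*(-4) = ((6*(-2) + 12*(-3/6 - 1/6))/(-52))*(-4) = ((-12 + 12*(-3*⅙ - 1*⅙))*(-1/52))*(-4) = ((-12 + 12*(-½ - ⅙))*(-1/52))*(-4) = ((-12 + 12*(-⅔))*(-1/52))*(-4) = ((-12 - 8)*(-1/52))*(-4) = -20*(-1/52)*(-4) = (5/13)*(-4) = -20/13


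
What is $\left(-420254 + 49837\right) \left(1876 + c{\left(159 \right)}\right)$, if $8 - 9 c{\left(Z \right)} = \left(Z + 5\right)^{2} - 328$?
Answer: $\frac{3584154892}{9} \approx 3.9824 \cdot 10^{8}$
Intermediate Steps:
$c{\left(Z \right)} = \frac{112}{3} - \frac{\left(5 + Z\right)^{2}}{9}$ ($c{\left(Z \right)} = \frac{8}{9} - \frac{\left(Z + 5\right)^{2} - 328}{9} = \frac{8}{9} - \frac{\left(5 + Z\right)^{2} - 328}{9} = \frac{8}{9} - \frac{-328 + \left(5 + Z\right)^{2}}{9} = \frac{8}{9} - \left(- \frac{328}{9} + \frac{\left(5 + Z\right)^{2}}{9}\right) = \frac{112}{3} - \frac{\left(5 + Z\right)^{2}}{9}$)
$\left(-420254 + 49837\right) \left(1876 + c{\left(159 \right)}\right) = \left(-420254 + 49837\right) \left(1876 + \left(\frac{112}{3} - \frac{\left(5 + 159\right)^{2}}{9}\right)\right) = - 370417 \left(1876 + \left(\frac{112}{3} - \frac{164^{2}}{9}\right)\right) = - 370417 \left(1876 + \left(\frac{112}{3} - \frac{26896}{9}\right)\right) = - 370417 \left(1876 - \frac{26560}{9}\right) = \left(-370417\right) \left(- \frac{9676}{9}\right) = \frac{3584154892}{9}$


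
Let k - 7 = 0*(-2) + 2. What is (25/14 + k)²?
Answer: 22801/196 ≈ 116.33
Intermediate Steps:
k = 9 (k = 7 + (0*(-2) + 2) = 7 + (0 + 2) = 7 + 2 = 9)
(25/14 + k)² = (25/14 + 9)² = (151/14)² = 22801/196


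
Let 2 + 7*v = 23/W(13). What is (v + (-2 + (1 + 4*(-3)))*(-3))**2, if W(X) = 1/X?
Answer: 324900/49 ≈ 6630.6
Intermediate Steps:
W(X) = 1/X
v = 297/7 (v = -2/7 + (23/(1/13))/7 = -2/7 + (23*13)/7 = -2/7 + (1/7)*299 = -2/7 + 299/7 = 297/7 ≈ 42.429)
(v + (-2 + (1 + 4*(-3)))*(-3))**2 = (297/7 + (-2 + (1 + 4*(-3)))*(-3))**2 = (297/7 + (-2 + (1 - 12))*(-3))**2 = (297/7 + (-2 - 11)*(-3))**2 = (297/7 - 13*(-3))**2 = (297/7 + 39)**2 = (570/7)**2 = 324900/49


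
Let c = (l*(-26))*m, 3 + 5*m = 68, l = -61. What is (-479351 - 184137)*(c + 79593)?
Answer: -66488795968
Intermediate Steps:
m = 13 (m = -3/5 + (1/5)*68 = -3/5 + 68/5 = 13)
c = 20618 (c = -61*(-26)*13 = 1586*13 = 20618)
(-479351 - 184137)*(c + 79593) = (-479351 - 184137)*(20618 + 79593) = -663488*100211 = -66488795968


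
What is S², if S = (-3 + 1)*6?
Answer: 144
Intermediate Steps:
S = -12 (S = -2*6 = -12)
S² = (-12)² = 144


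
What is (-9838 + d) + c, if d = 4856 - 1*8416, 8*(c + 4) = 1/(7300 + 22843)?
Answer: -3231811887/241144 ≈ -13402.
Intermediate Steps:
c = -964575/241144 (c = -4 + 1/(8*(7300 + 22843)) = -4 + (1/8)/30143 = -4 + (1/8)*(1/30143) = -4 + 1/241144 = -964575/241144 ≈ -4.0000)
d = -3560 (d = 4856 - 8416 = -3560)
(-9838 + d) + c = (-9838 - 3560) - 964575/241144 = -13398 - 964575/241144 = -3231811887/241144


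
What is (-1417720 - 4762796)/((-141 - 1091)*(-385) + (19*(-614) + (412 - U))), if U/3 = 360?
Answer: -3090258/230993 ≈ -13.378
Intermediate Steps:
U = 1080 (U = 3*360 = 1080)
(-1417720 - 4762796)/((-141 - 1091)*(-385) + (19*(-614) + (412 - U))) = (-1417720 - 4762796)/((-141 - 1091)*(-385) + (19*(-614) + (412 - 1*1080))) = -6180516/(-1232*(-385) + (-11666 + (412 - 1080))) = -6180516/(474320 + (-11666 - 668)) = -6180516/(474320 - 12334) = -6180516/461986 = -6180516*1/461986 = -3090258/230993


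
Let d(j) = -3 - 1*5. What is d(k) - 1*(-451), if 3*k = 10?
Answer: 443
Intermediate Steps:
k = 10/3 (k = (1/3)*10 = 10/3 ≈ 3.3333)
d(j) = -8 (d(j) = -3 - 5 = -8)
d(k) - 1*(-451) = -8 - 1*(-451) = -8 + 451 = 443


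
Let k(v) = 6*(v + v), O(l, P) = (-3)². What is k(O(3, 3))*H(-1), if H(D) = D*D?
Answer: 108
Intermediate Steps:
O(l, P) = 9
H(D) = D²
k(v) = 12*v (k(v) = 6*(2*v) = 12*v)
k(O(3, 3))*H(-1) = (12*9)*(-1)² = 108*1 = 108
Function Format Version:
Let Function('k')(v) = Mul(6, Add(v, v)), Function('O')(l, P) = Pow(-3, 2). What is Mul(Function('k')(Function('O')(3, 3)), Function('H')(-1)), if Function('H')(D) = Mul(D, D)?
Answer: 108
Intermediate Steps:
Function('O')(l, P) = 9
Function('H')(D) = Pow(D, 2)
Function('k')(v) = Mul(12, v) (Function('k')(v) = Mul(6, Mul(2, v)) = Mul(12, v))
Mul(Function('k')(Function('O')(3, 3)), Function('H')(-1)) = Mul(Mul(12, 9), Pow(-1, 2)) = Mul(108, 1) = 108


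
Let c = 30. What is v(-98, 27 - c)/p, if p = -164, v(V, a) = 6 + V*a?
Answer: -75/41 ≈ -1.8293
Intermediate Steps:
v(-98, 27 - c)/p = (6 - 98*(27 - 1*30))/(-164) = (6 - 98*(27 - 30))*(-1/164) = (6 - 98*(-3))*(-1/164) = (6 + 294)*(-1/164) = 300*(-1/164) = -75/41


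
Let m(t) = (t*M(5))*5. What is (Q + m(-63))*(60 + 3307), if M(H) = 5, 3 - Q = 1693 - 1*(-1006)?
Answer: -14380457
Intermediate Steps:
Q = -2696 (Q = 3 - (1693 - 1*(-1006)) = 3 - (1693 + 1006) = 3 - 1*2699 = 3 - 2699 = -2696)
m(t) = 25*t (m(t) = (t*5)*5 = (5*t)*5 = 25*t)
(Q + m(-63))*(60 + 3307) = (-2696 + 25*(-63))*(60 + 3307) = (-2696 - 1575)*3367 = -4271*3367 = -14380457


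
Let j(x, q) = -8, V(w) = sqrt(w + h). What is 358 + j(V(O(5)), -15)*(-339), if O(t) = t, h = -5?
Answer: 3070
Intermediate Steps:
V(w) = sqrt(-5 + w) (V(w) = sqrt(w - 5) = sqrt(-5 + w))
358 + j(V(O(5)), -15)*(-339) = 358 - 8*(-339) = 358 + 2712 = 3070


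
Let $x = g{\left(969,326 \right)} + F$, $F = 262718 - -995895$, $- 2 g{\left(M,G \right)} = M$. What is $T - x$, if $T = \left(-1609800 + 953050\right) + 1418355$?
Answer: $- \frac{993047}{2} \approx -4.9652 \cdot 10^{5}$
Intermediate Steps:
$g{\left(M,G \right)} = - \frac{M}{2}$
$F = 1258613$ ($F = 262718 + 995895 = 1258613$)
$x = \frac{2516257}{2}$ ($x = \left(- \frac{1}{2}\right) 969 + 1258613 = - \frac{969}{2} + 1258613 = \frac{2516257}{2} \approx 1.2581 \cdot 10^{6}$)
$T = 761605$ ($T = -656750 + 1418355 = 761605$)
$T - x = 761605 - \frac{2516257}{2} = - \frac{993047}{2}$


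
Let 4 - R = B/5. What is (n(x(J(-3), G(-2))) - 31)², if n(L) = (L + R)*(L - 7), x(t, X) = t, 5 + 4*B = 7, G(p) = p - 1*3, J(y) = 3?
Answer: 85849/25 ≈ 3434.0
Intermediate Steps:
G(p) = -3 + p (G(p) = p - 3 = -3 + p)
B = ½ (B = -5/4 + (¼)*7 = -5/4 + 7/4 = ½ ≈ 0.50000)
R = 39/10 (R = 4 - 1/(2*5) = 4 - 1*⅒ = 4 - ⅒ = 39/10 ≈ 3.9000)
n(L) = (-7 + L)*(39/10 + L) (n(L) = (L + 39/10)*(L - 7) = (39/10 + L)*(-7 + L) = (-7 + L)*(39/10 + L))
(n(x(J(-3), G(-2))) - 31)² = ((-273/10 + 3² - 31/10*3) - 31)² = ((-273/10 + 9 - 93/10) - 31)² = (-138/5 - 31)² = (-293/5)² = 85849/25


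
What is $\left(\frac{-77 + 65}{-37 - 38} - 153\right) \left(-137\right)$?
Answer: $\frac{523477}{25} \approx 20939.0$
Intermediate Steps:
$\left(\frac{-77 + 65}{-37 - 38} - 153\right) \left(-137\right) = \left(- \frac{12}{-75} - 153\right) \left(-137\right) = \left(\left(-12\right) \left(- \frac{1}{75}\right) - 153\right) \left(-137\right) = \left(\frac{4}{25} - 153\right) \left(-137\right) = \left(- \frac{3821}{25}\right) \left(-137\right) = \frac{523477}{25}$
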